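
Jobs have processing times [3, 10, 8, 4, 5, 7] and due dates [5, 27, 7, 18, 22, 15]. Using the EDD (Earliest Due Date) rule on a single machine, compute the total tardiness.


Sort by due date (EDD order): [(3, 5), (8, 7), (7, 15), (4, 18), (5, 22), (10, 27)]
Compute completion times and tardiness:
  Job 1: p=3, d=5, C=3, tardiness=max(0,3-5)=0
  Job 2: p=8, d=7, C=11, tardiness=max(0,11-7)=4
  Job 3: p=7, d=15, C=18, tardiness=max(0,18-15)=3
  Job 4: p=4, d=18, C=22, tardiness=max(0,22-18)=4
  Job 5: p=5, d=22, C=27, tardiness=max(0,27-22)=5
  Job 6: p=10, d=27, C=37, tardiness=max(0,37-27)=10
Total tardiness = 26

26


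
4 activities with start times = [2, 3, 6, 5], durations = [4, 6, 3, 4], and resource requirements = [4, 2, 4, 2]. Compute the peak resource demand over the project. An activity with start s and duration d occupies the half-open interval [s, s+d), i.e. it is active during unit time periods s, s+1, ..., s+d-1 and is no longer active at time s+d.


Each activity i is active on [start_i, start_i + duration_i).
Compute total resource usage per time slot:
  t=0: active resources = [], total = 0
  t=1: active resources = [], total = 0
  t=2: active resources = [4], total = 4
  t=3: active resources = [4, 2], total = 6
  t=4: active resources = [4, 2], total = 6
  t=5: active resources = [4, 2, 2], total = 8
  t=6: active resources = [2, 4, 2], total = 8
  t=7: active resources = [2, 4, 2], total = 8
  t=8: active resources = [2, 4, 2], total = 8
Peak resource demand = 8

8


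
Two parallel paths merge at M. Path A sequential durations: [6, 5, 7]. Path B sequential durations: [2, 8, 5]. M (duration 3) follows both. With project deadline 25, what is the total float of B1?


Forward pass: ES(B1) = sum of predecessors on chain B = 0
EF = ES + duration = 0 + 2 = 2
Backward pass: LF(M) = deadline = 25; LS(M) = 25 - 3 = 22
LF(B1) = LS(M) - sum(successors on chain B) = 22 - 13 = 9
LS = LF - duration = 9 - 2 = 7
Total float = LS - ES = 7 - 0 = 7

7


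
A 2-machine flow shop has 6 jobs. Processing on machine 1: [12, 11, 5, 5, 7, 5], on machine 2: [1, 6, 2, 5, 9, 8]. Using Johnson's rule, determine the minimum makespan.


Apply Johnson's rule:
  Group 1 (a <= b): [(4, 5, 5), (6, 5, 8), (5, 7, 9)]
  Group 2 (a > b): [(2, 11, 6), (3, 5, 2), (1, 12, 1)]
Optimal job order: [4, 6, 5, 2, 3, 1]
Schedule:
  Job 4: M1 done at 5, M2 done at 10
  Job 6: M1 done at 10, M2 done at 18
  Job 5: M1 done at 17, M2 done at 27
  Job 2: M1 done at 28, M2 done at 34
  Job 3: M1 done at 33, M2 done at 36
  Job 1: M1 done at 45, M2 done at 46
Makespan = 46

46


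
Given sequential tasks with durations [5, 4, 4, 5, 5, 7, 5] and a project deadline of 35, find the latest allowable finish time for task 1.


LF(activity 1) = deadline - sum of successor durations
Successors: activities 2 through 7 with durations [4, 4, 5, 5, 7, 5]
Sum of successor durations = 30
LF = 35 - 30 = 5

5


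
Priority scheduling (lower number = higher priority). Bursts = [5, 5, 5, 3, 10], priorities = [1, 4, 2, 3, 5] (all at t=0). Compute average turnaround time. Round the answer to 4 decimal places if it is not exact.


Sort by priority (ascending = highest first):
Order: [(1, 5), (2, 5), (3, 3), (4, 5), (5, 10)]
Completion times:
  Priority 1, burst=5, C=5
  Priority 2, burst=5, C=10
  Priority 3, burst=3, C=13
  Priority 4, burst=5, C=18
  Priority 5, burst=10, C=28
Average turnaround = 74/5 = 14.8

14.8


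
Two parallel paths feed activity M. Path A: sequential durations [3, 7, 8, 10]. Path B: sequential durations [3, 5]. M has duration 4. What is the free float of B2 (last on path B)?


ES(B2) = sum of predecessors on chain B = 3
EF(B2) = ES + duration = 3 + 5 = 8
Successor of B2 is M. ES(M) = max(sum(A), sum(B)) = max(28, 8) = 28
Free float = ES(successor) - EF(current) = 28 - 8 = 20

20


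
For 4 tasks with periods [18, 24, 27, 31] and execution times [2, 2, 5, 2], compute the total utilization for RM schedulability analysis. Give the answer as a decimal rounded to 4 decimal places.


Compute individual utilizations (exact fractions):
  Task 1: C/T = 2/18 = 1/9 (approx. 0.1111)
  Task 2: C/T = 2/24 = 1/12 (approx. 0.0833)
  Task 3: C/T = 5/27 (approx. 0.1852)
  Task 4: C/T = 2/31 (approx. 0.0645)
Total utilization U = 1/9 + 1/12 + 5/27 + 2/31 = 1487/3348
Rounded to 4 decimal places: U = 0.4441
RM (Liu & Layland) bound for 4 tasks = 0.756828; compare with U = 1487/3348 (approx. 0.444146)
U <= bound, so schedulable by RM sufficient condition.

0.4441


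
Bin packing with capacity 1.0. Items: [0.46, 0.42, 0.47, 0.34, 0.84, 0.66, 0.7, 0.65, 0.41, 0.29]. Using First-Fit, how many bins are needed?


Place items sequentially using First-Fit:
  Item 0.46 -> new Bin 1
  Item 0.42 -> Bin 1 (now 0.88)
  Item 0.47 -> new Bin 2
  Item 0.34 -> Bin 2 (now 0.81)
  Item 0.84 -> new Bin 3
  Item 0.66 -> new Bin 4
  Item 0.7 -> new Bin 5
  Item 0.65 -> new Bin 6
  Item 0.41 -> new Bin 7
  Item 0.29 -> Bin 4 (now 0.95)
Total bins used = 7

7


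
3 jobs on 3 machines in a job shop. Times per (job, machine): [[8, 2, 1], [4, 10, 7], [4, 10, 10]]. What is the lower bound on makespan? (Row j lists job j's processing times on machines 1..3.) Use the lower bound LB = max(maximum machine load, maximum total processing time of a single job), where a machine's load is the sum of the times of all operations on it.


Machine loads:
  Machine 1: 8 + 4 + 4 = 16
  Machine 2: 2 + 10 + 10 = 22
  Machine 3: 1 + 7 + 10 = 18
Max machine load = 22
Job totals:
  Job 1: 11
  Job 2: 21
  Job 3: 24
Max job total = 24
Lower bound = max(22, 24) = 24

24


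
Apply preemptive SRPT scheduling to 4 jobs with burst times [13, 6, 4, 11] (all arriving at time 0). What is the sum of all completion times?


Since all jobs arrive at t=0, SRPT equals SPT ordering.
SPT order: [4, 6, 11, 13]
Completion times:
  Job 1: p=4, C=4
  Job 2: p=6, C=10
  Job 3: p=11, C=21
  Job 4: p=13, C=34
Total completion time = 4 + 10 + 21 + 34 = 69

69


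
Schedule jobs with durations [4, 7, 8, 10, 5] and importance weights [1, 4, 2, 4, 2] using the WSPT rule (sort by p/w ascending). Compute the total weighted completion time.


Compute p/w ratios and sort ascending (WSPT): [(7, 4), (10, 4), (5, 2), (4, 1), (8, 2)]
Compute weighted completion times:
  Job (p=7,w=4): C=7, w*C=4*7=28
  Job (p=10,w=4): C=17, w*C=4*17=68
  Job (p=5,w=2): C=22, w*C=2*22=44
  Job (p=4,w=1): C=26, w*C=1*26=26
  Job (p=8,w=2): C=34, w*C=2*34=68
Total weighted completion time = 234

234


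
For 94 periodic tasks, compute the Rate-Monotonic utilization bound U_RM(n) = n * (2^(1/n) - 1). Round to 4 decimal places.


Compute 2^(1/94) = 1.0074011604
Subtract 1: 1.0074011604 - 1 = 0.0074011604
Multiply by n: 94 * 0.0074011604 = 0.6957090776
Round to 4 dp: 0.6957

0.6957


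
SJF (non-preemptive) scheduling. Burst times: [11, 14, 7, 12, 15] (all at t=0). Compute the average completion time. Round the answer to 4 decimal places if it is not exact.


SJF order (ascending): [7, 11, 12, 14, 15]
Completion times:
  Job 1: burst=7, C=7
  Job 2: burst=11, C=18
  Job 3: burst=12, C=30
  Job 4: burst=14, C=44
  Job 5: burst=15, C=59
Average completion = 158/5 = 31.6

31.6


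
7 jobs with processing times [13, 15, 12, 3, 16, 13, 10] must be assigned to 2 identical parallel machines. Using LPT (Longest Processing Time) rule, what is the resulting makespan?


Sort jobs in decreasing order (LPT): [16, 15, 13, 13, 12, 10, 3]
Assign each job to the least loaded machine:
  Machine 1: jobs [16, 13, 10, 3], load = 42
  Machine 2: jobs [15, 13, 12], load = 40
Makespan = max load = 42

42


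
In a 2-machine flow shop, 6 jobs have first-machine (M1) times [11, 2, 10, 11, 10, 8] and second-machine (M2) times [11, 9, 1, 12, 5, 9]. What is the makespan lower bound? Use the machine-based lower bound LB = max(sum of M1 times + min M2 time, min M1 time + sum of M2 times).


LB1 = sum(M1 times) + min(M2 times) = 52 + 1 = 53
LB2 = min(M1 times) + sum(M2 times) = 2 + 47 = 49
Lower bound = max(LB1, LB2) = max(53, 49) = 53

53


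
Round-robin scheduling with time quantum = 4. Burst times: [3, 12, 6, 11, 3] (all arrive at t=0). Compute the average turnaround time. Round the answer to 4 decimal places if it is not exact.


Time quantum = 4
Execution trace:
  J1 runs 3 units, time = 3
  J2 runs 4 units, time = 7
  J3 runs 4 units, time = 11
  J4 runs 4 units, time = 15
  J5 runs 3 units, time = 18
  J2 runs 4 units, time = 22
  J3 runs 2 units, time = 24
  J4 runs 4 units, time = 28
  J2 runs 4 units, time = 32
  J4 runs 3 units, time = 35
Finish times: [3, 32, 24, 35, 18]
Average turnaround = 112/5 = 22.4

22.4


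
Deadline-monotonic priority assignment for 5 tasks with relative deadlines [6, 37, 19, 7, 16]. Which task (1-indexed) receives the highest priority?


Sort tasks by relative deadline (ascending):
  Task 1: deadline = 6
  Task 4: deadline = 7
  Task 5: deadline = 16
  Task 3: deadline = 19
  Task 2: deadline = 37
Priority order (highest first): [1, 4, 5, 3, 2]
Highest priority task = 1

1


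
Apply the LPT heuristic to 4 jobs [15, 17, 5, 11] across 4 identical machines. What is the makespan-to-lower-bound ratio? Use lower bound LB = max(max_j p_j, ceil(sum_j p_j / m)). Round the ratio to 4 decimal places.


LPT order: [17, 15, 11, 5]
Machine loads after assignment: [17, 15, 11, 5]
LPT makespan = 17
Lower bound = max(max_job, ceil(total/4)) = max(17, 12) = 17
Ratio = 17 / 17 = 1.0

1.0


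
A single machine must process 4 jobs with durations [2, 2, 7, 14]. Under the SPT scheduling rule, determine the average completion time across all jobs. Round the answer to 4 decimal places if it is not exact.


Sort jobs by processing time (SPT order): [2, 2, 7, 14]
Compute completion times sequentially:
  Job 1: processing = 2, completes at 2
  Job 2: processing = 2, completes at 4
  Job 3: processing = 7, completes at 11
  Job 4: processing = 14, completes at 25
Sum of completion times = 42
Average completion time = 42/4 = 10.5

10.5


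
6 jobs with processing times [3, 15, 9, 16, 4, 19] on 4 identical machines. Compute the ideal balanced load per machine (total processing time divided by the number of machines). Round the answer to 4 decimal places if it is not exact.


Total processing time = 3 + 15 + 9 + 16 + 4 + 19 = 66
Number of machines = 4
Ideal balanced load = 66 / 4 = 16.5

16.5


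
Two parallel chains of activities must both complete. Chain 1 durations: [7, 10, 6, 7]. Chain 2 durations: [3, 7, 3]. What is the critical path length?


Path A total = 7 + 10 + 6 + 7 = 30
Path B total = 3 + 7 + 3 = 13
Critical path = longest path = max(30, 13) = 30

30


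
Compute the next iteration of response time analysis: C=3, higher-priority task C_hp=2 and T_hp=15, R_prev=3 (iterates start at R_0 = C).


R_next = C + ceil(R_prev / T_hp) * C_hp
ceil(3 / 15) = ceil(0.2) = 1
Interference = 1 * 2 = 2
R_next = 3 + 2 = 5

5


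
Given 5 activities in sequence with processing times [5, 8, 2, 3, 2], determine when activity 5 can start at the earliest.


Activity 5 starts after activities 1 through 4 complete.
Predecessor durations: [5, 8, 2, 3]
ES = 5 + 8 + 2 + 3 = 18

18


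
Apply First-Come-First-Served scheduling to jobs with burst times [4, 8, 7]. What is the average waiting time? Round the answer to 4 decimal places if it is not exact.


FCFS order (as given): [4, 8, 7]
Waiting times:
  Job 1: wait = 0
  Job 2: wait = 4
  Job 3: wait = 12
Sum of waiting times = 16
Average waiting time = 16/3 = 5.3333

5.3333


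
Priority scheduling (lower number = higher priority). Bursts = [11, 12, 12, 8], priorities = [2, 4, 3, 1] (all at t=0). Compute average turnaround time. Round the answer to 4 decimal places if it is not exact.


Sort by priority (ascending = highest first):
Order: [(1, 8), (2, 11), (3, 12), (4, 12)]
Completion times:
  Priority 1, burst=8, C=8
  Priority 2, burst=11, C=19
  Priority 3, burst=12, C=31
  Priority 4, burst=12, C=43
Average turnaround = 101/4 = 25.25

25.25


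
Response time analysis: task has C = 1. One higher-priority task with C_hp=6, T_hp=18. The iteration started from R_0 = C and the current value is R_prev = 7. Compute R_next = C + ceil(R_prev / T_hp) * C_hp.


R_next = C + ceil(R_prev / T_hp) * C_hp
ceil(7 / 18) = ceil(0.3889) = 1
Interference = 1 * 6 = 6
R_next = 1 + 6 = 7
R_next = R_prev, so the iteration has converged (response time = 7).

7


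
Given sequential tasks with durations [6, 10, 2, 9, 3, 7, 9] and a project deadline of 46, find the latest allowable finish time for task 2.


LF(activity 2) = deadline - sum of successor durations
Successors: activities 3 through 7 with durations [2, 9, 3, 7, 9]
Sum of successor durations = 30
LF = 46 - 30 = 16

16


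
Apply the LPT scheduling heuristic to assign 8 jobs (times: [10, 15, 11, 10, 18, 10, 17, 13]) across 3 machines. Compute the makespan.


Sort jobs in decreasing order (LPT): [18, 17, 15, 13, 11, 10, 10, 10]
Assign each job to the least loaded machine:
  Machine 1: jobs [18, 10, 10], load = 38
  Machine 2: jobs [17, 11, 10], load = 38
  Machine 3: jobs [15, 13], load = 28
Makespan = max load = 38

38


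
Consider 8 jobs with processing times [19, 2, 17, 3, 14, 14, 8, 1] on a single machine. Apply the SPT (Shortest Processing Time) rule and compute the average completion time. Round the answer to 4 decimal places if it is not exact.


Sort jobs by processing time (SPT order): [1, 2, 3, 8, 14, 14, 17, 19]
Compute completion times sequentially:
  Job 1: processing = 1, completes at 1
  Job 2: processing = 2, completes at 3
  Job 3: processing = 3, completes at 6
  Job 4: processing = 8, completes at 14
  Job 5: processing = 14, completes at 28
  Job 6: processing = 14, completes at 42
  Job 7: processing = 17, completes at 59
  Job 8: processing = 19, completes at 78
Sum of completion times = 231
Average completion time = 231/8 = 28.875

28.875


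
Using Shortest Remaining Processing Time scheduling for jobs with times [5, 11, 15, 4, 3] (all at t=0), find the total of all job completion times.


Since all jobs arrive at t=0, SRPT equals SPT ordering.
SPT order: [3, 4, 5, 11, 15]
Completion times:
  Job 1: p=3, C=3
  Job 2: p=4, C=7
  Job 3: p=5, C=12
  Job 4: p=11, C=23
  Job 5: p=15, C=38
Total completion time = 3 + 7 + 12 + 23 + 38 = 83

83


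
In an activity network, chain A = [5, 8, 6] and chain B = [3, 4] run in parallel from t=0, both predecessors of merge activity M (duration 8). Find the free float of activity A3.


ES(A3) = sum of predecessors on chain A = 13
EF(A3) = ES + duration = 13 + 6 = 19
Successor of A3 is M. ES(M) = max(sum(A), sum(B)) = max(19, 7) = 19
Free float = ES(successor) - EF(current) = 19 - 19 = 0

0


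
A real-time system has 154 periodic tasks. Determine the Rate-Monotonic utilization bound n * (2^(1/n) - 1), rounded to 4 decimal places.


Compute 2^(1/154) = 1.0045111002
Subtract 1: 1.0045111002 - 1 = 0.0045111002
Multiply by n: 154 * 0.0045111002 = 0.6947094308
Round to 4 dp: 0.6947

0.6947


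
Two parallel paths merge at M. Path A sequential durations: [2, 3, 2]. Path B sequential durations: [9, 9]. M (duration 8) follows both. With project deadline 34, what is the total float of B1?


Forward pass: ES(B1) = sum of predecessors on chain B = 0
EF = ES + duration = 0 + 9 = 9
Backward pass: LF(M) = deadline = 34; LS(M) = 34 - 8 = 26
LF(B1) = LS(M) - sum(successors on chain B) = 26 - 9 = 17
LS = LF - duration = 17 - 9 = 8
Total float = LS - ES = 8 - 0 = 8

8


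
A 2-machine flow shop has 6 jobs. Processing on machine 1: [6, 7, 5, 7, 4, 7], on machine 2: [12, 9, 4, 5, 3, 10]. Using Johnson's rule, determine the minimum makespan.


Apply Johnson's rule:
  Group 1 (a <= b): [(1, 6, 12), (2, 7, 9), (6, 7, 10)]
  Group 2 (a > b): [(4, 7, 5), (3, 5, 4), (5, 4, 3)]
Optimal job order: [1, 2, 6, 4, 3, 5]
Schedule:
  Job 1: M1 done at 6, M2 done at 18
  Job 2: M1 done at 13, M2 done at 27
  Job 6: M1 done at 20, M2 done at 37
  Job 4: M1 done at 27, M2 done at 42
  Job 3: M1 done at 32, M2 done at 46
  Job 5: M1 done at 36, M2 done at 49
Makespan = 49

49


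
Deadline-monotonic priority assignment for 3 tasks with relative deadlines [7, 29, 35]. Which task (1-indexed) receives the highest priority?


Sort tasks by relative deadline (ascending):
  Task 1: deadline = 7
  Task 2: deadline = 29
  Task 3: deadline = 35
Priority order (highest first): [1, 2, 3]
Highest priority task = 1

1


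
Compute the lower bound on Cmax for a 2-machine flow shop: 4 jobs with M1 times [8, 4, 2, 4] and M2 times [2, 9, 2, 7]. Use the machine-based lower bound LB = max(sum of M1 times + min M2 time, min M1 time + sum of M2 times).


LB1 = sum(M1 times) + min(M2 times) = 18 + 2 = 20
LB2 = min(M1 times) + sum(M2 times) = 2 + 20 = 22
Lower bound = max(LB1, LB2) = max(20, 22) = 22

22


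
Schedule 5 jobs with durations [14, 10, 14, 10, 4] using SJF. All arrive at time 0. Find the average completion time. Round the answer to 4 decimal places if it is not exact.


SJF order (ascending): [4, 10, 10, 14, 14]
Completion times:
  Job 1: burst=4, C=4
  Job 2: burst=10, C=14
  Job 3: burst=10, C=24
  Job 4: burst=14, C=38
  Job 5: burst=14, C=52
Average completion = 132/5 = 26.4

26.4


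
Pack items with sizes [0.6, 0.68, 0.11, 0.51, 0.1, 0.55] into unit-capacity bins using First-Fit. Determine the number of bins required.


Place items sequentially using First-Fit:
  Item 0.6 -> new Bin 1
  Item 0.68 -> new Bin 2
  Item 0.11 -> Bin 1 (now 0.71)
  Item 0.51 -> new Bin 3
  Item 0.1 -> Bin 1 (now 0.81)
  Item 0.55 -> new Bin 4
Total bins used = 4

4


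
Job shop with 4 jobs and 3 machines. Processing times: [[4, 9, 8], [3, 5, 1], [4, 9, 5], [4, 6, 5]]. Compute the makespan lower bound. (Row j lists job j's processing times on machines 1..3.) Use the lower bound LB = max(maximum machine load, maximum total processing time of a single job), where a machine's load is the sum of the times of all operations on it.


Machine loads:
  Machine 1: 4 + 3 + 4 + 4 = 15
  Machine 2: 9 + 5 + 9 + 6 = 29
  Machine 3: 8 + 1 + 5 + 5 = 19
Max machine load = 29
Job totals:
  Job 1: 21
  Job 2: 9
  Job 3: 18
  Job 4: 15
Max job total = 21
Lower bound = max(29, 21) = 29

29


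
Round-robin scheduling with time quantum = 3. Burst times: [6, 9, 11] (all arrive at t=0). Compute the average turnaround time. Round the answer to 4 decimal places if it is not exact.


Time quantum = 3
Execution trace:
  J1 runs 3 units, time = 3
  J2 runs 3 units, time = 6
  J3 runs 3 units, time = 9
  J1 runs 3 units, time = 12
  J2 runs 3 units, time = 15
  J3 runs 3 units, time = 18
  J2 runs 3 units, time = 21
  J3 runs 3 units, time = 24
  J3 runs 2 units, time = 26
Finish times: [12, 21, 26]
Average turnaround = 59/3 = 19.6667

19.6667


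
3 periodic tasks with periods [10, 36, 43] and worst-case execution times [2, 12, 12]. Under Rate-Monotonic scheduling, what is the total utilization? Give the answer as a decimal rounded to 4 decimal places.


Compute individual utilizations (exact fractions):
  Task 1: C/T = 2/10 = 1/5 (approx. 0.2)
  Task 2: C/T = 12/36 = 1/3 (approx. 0.3333)
  Task 3: C/T = 12/43 (approx. 0.2791)
Total utilization U = 1/5 + 1/3 + 12/43 = 524/645
Rounded to 4 decimal places: U = 0.8124
RM (Liu & Layland) bound for 3 tasks = 0.779763; compare with U = 524/645 (approx. 0.812403)
bound < U <= 1, so the RM sufficient condition is not met (inconclusive; an exact test such as response-time analysis is needed).

0.8124


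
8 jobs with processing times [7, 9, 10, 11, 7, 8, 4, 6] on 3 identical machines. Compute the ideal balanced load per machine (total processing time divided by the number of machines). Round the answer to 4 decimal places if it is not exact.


Total processing time = 7 + 9 + 10 + 11 + 7 + 8 + 4 + 6 = 62
Number of machines = 3
Ideal balanced load = 62 / 3 = 20.6667

20.6667


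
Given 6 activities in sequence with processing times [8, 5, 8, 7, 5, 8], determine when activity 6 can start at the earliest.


Activity 6 starts after activities 1 through 5 complete.
Predecessor durations: [8, 5, 8, 7, 5]
ES = 8 + 5 + 8 + 7 + 5 = 33

33


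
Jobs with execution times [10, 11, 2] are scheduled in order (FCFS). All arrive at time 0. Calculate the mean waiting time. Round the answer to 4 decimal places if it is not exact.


FCFS order (as given): [10, 11, 2]
Waiting times:
  Job 1: wait = 0
  Job 2: wait = 10
  Job 3: wait = 21
Sum of waiting times = 31
Average waiting time = 31/3 = 10.3333

10.3333


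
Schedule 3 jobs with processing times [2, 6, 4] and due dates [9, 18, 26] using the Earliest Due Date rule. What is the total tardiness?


Sort by due date (EDD order): [(2, 9), (6, 18), (4, 26)]
Compute completion times and tardiness:
  Job 1: p=2, d=9, C=2, tardiness=max(0,2-9)=0
  Job 2: p=6, d=18, C=8, tardiness=max(0,8-18)=0
  Job 3: p=4, d=26, C=12, tardiness=max(0,12-26)=0
Total tardiness = 0

0


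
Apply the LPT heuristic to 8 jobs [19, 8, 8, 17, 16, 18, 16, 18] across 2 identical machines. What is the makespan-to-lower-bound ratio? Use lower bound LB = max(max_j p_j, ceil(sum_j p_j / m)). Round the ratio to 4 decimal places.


LPT order: [19, 18, 18, 17, 16, 16, 8, 8]
Machine loads after assignment: [60, 60]
LPT makespan = 60
Lower bound = max(max_job, ceil(total/2)) = max(19, 60) = 60
Ratio = 60 / 60 = 1.0

1.0


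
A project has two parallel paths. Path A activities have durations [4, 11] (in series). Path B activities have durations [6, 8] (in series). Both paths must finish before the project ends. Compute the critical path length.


Path A total = 4 + 11 = 15
Path B total = 6 + 8 = 14
Critical path = longest path = max(15, 14) = 15

15


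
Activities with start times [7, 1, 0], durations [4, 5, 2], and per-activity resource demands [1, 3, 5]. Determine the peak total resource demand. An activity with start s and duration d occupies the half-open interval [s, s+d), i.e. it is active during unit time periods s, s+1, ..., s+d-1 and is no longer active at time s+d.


Each activity i is active on [start_i, start_i + duration_i).
Compute total resource usage per time slot:
  t=0: active resources = [5], total = 5
  t=1: active resources = [3, 5], total = 8
  t=2: active resources = [3], total = 3
  t=3: active resources = [3], total = 3
  t=4: active resources = [3], total = 3
  t=5: active resources = [3], total = 3
  t=6: active resources = [], total = 0
  t=7: active resources = [1], total = 1
  t=8: active resources = [1], total = 1
  t=9: active resources = [1], total = 1
  t=10: active resources = [1], total = 1
Peak resource demand = 8

8


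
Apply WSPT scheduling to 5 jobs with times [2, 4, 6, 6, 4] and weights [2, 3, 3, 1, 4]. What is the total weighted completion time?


Compute p/w ratios and sort ascending (WSPT): [(2, 2), (4, 4), (4, 3), (6, 3), (6, 1)]
Compute weighted completion times:
  Job (p=2,w=2): C=2, w*C=2*2=4
  Job (p=4,w=4): C=6, w*C=4*6=24
  Job (p=4,w=3): C=10, w*C=3*10=30
  Job (p=6,w=3): C=16, w*C=3*16=48
  Job (p=6,w=1): C=22, w*C=1*22=22
Total weighted completion time = 128

128


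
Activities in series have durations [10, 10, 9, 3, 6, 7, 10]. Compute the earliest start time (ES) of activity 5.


Activity 5 starts after activities 1 through 4 complete.
Predecessor durations: [10, 10, 9, 3]
ES = 10 + 10 + 9 + 3 = 32

32


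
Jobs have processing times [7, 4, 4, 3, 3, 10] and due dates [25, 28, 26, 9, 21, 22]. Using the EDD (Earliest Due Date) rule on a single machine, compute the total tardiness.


Sort by due date (EDD order): [(3, 9), (3, 21), (10, 22), (7, 25), (4, 26), (4, 28)]
Compute completion times and tardiness:
  Job 1: p=3, d=9, C=3, tardiness=max(0,3-9)=0
  Job 2: p=3, d=21, C=6, tardiness=max(0,6-21)=0
  Job 3: p=10, d=22, C=16, tardiness=max(0,16-22)=0
  Job 4: p=7, d=25, C=23, tardiness=max(0,23-25)=0
  Job 5: p=4, d=26, C=27, tardiness=max(0,27-26)=1
  Job 6: p=4, d=28, C=31, tardiness=max(0,31-28)=3
Total tardiness = 4

4


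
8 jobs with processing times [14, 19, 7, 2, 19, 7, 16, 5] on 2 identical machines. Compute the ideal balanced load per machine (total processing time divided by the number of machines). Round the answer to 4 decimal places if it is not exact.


Total processing time = 14 + 19 + 7 + 2 + 19 + 7 + 16 + 5 = 89
Number of machines = 2
Ideal balanced load = 89 / 2 = 44.5

44.5


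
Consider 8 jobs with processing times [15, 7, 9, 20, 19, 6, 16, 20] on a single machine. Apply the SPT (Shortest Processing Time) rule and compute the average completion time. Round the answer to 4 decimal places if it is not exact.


Sort jobs by processing time (SPT order): [6, 7, 9, 15, 16, 19, 20, 20]
Compute completion times sequentially:
  Job 1: processing = 6, completes at 6
  Job 2: processing = 7, completes at 13
  Job 3: processing = 9, completes at 22
  Job 4: processing = 15, completes at 37
  Job 5: processing = 16, completes at 53
  Job 6: processing = 19, completes at 72
  Job 7: processing = 20, completes at 92
  Job 8: processing = 20, completes at 112
Sum of completion times = 407
Average completion time = 407/8 = 50.875

50.875


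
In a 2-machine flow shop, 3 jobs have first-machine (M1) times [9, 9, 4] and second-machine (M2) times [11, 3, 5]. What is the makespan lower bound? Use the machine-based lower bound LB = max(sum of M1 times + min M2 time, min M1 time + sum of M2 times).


LB1 = sum(M1 times) + min(M2 times) = 22 + 3 = 25
LB2 = min(M1 times) + sum(M2 times) = 4 + 19 = 23
Lower bound = max(LB1, LB2) = max(25, 23) = 25

25


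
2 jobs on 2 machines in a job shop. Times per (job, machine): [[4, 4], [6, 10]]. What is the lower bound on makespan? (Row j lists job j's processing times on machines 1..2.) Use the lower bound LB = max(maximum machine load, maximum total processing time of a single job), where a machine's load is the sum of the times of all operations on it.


Machine loads:
  Machine 1: 4 + 6 = 10
  Machine 2: 4 + 10 = 14
Max machine load = 14
Job totals:
  Job 1: 8
  Job 2: 16
Max job total = 16
Lower bound = max(14, 16) = 16

16


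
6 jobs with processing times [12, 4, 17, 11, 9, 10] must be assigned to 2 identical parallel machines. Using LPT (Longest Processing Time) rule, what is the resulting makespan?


Sort jobs in decreasing order (LPT): [17, 12, 11, 10, 9, 4]
Assign each job to the least loaded machine:
  Machine 1: jobs [17, 10, 4], load = 31
  Machine 2: jobs [12, 11, 9], load = 32
Makespan = max load = 32

32


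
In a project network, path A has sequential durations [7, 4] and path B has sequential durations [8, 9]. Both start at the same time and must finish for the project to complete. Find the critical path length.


Path A total = 7 + 4 = 11
Path B total = 8 + 9 = 17
Critical path = longest path = max(11, 17) = 17

17


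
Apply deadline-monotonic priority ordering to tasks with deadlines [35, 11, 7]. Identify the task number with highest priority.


Sort tasks by relative deadline (ascending):
  Task 3: deadline = 7
  Task 2: deadline = 11
  Task 1: deadline = 35
Priority order (highest first): [3, 2, 1]
Highest priority task = 3

3


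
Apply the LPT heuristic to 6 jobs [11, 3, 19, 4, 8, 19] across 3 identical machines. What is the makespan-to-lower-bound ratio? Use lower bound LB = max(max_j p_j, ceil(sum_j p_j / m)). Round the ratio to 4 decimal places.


LPT order: [19, 19, 11, 8, 4, 3]
Machine loads after assignment: [23, 22, 19]
LPT makespan = 23
Lower bound = max(max_job, ceil(total/3)) = max(19, 22) = 22
Ratio = 23 / 22 = 1.0455

1.0455


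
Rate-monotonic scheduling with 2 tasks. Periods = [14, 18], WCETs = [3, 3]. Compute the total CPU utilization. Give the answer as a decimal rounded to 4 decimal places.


Compute individual utilizations (exact fractions):
  Task 1: C/T = 3/14 (approx. 0.2143)
  Task 2: C/T = 3/18 = 1/6 (approx. 0.1667)
Total utilization U = 3/14 + 1/6 = 8/21
Rounded to 4 decimal places: U = 0.3810
RM (Liu & Layland) bound for 2 tasks = 0.828427; compare with U = 8/21 (approx. 0.380952)
U <= bound, so schedulable by RM sufficient condition.

0.3810


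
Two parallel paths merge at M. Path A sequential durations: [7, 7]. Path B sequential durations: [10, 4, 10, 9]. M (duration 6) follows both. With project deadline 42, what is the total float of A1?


Forward pass: ES(A1) = sum of predecessors on chain A = 0
EF = ES + duration = 0 + 7 = 7
Backward pass: LF(M) = deadline = 42; LS(M) = 42 - 6 = 36
LF(A1) = LS(M) - sum(successors on chain A) = 36 - 7 = 29
LS = LF - duration = 29 - 7 = 22
Total float = LS - ES = 22 - 0 = 22

22


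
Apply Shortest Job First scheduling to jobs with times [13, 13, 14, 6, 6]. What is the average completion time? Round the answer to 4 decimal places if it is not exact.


SJF order (ascending): [6, 6, 13, 13, 14]
Completion times:
  Job 1: burst=6, C=6
  Job 2: burst=6, C=12
  Job 3: burst=13, C=25
  Job 4: burst=13, C=38
  Job 5: burst=14, C=52
Average completion = 133/5 = 26.6

26.6


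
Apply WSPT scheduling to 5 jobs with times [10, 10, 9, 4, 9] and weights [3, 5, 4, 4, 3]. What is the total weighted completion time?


Compute p/w ratios and sort ascending (WSPT): [(4, 4), (10, 5), (9, 4), (9, 3), (10, 3)]
Compute weighted completion times:
  Job (p=4,w=4): C=4, w*C=4*4=16
  Job (p=10,w=5): C=14, w*C=5*14=70
  Job (p=9,w=4): C=23, w*C=4*23=92
  Job (p=9,w=3): C=32, w*C=3*32=96
  Job (p=10,w=3): C=42, w*C=3*42=126
Total weighted completion time = 400

400


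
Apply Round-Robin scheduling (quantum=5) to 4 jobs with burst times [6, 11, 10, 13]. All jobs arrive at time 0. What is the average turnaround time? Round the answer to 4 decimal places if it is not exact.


Time quantum = 5
Execution trace:
  J1 runs 5 units, time = 5
  J2 runs 5 units, time = 10
  J3 runs 5 units, time = 15
  J4 runs 5 units, time = 20
  J1 runs 1 units, time = 21
  J2 runs 5 units, time = 26
  J3 runs 5 units, time = 31
  J4 runs 5 units, time = 36
  J2 runs 1 units, time = 37
  J4 runs 3 units, time = 40
Finish times: [21, 37, 31, 40]
Average turnaround = 129/4 = 32.25

32.25


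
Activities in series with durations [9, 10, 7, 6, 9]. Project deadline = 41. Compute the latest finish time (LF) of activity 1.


LF(activity 1) = deadline - sum of successor durations
Successors: activities 2 through 5 with durations [10, 7, 6, 9]
Sum of successor durations = 32
LF = 41 - 32 = 9

9


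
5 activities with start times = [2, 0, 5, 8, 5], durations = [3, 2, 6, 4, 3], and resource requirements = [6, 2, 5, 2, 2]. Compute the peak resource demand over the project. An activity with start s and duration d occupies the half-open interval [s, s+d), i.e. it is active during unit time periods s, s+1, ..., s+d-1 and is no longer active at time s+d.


Each activity i is active on [start_i, start_i + duration_i).
Compute total resource usage per time slot:
  t=0: active resources = [2], total = 2
  t=1: active resources = [2], total = 2
  t=2: active resources = [6], total = 6
  t=3: active resources = [6], total = 6
  t=4: active resources = [6], total = 6
  t=5: active resources = [5, 2], total = 7
  t=6: active resources = [5, 2], total = 7
  t=7: active resources = [5, 2], total = 7
  t=8: active resources = [5, 2], total = 7
  t=9: active resources = [5, 2], total = 7
  t=10: active resources = [5, 2], total = 7
  t=11: active resources = [2], total = 2
Peak resource demand = 7

7


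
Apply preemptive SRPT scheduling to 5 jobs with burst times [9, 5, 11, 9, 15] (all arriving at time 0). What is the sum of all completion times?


Since all jobs arrive at t=0, SRPT equals SPT ordering.
SPT order: [5, 9, 9, 11, 15]
Completion times:
  Job 1: p=5, C=5
  Job 2: p=9, C=14
  Job 3: p=9, C=23
  Job 4: p=11, C=34
  Job 5: p=15, C=49
Total completion time = 5 + 14 + 23 + 34 + 49 = 125

125


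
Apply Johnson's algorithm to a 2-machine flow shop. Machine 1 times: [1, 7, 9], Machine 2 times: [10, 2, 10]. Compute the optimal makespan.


Apply Johnson's rule:
  Group 1 (a <= b): [(1, 1, 10), (3, 9, 10)]
  Group 2 (a > b): [(2, 7, 2)]
Optimal job order: [1, 3, 2]
Schedule:
  Job 1: M1 done at 1, M2 done at 11
  Job 3: M1 done at 10, M2 done at 21
  Job 2: M1 done at 17, M2 done at 23
Makespan = 23

23


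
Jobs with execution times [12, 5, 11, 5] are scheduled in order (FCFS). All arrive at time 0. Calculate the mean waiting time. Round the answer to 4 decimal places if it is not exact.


FCFS order (as given): [12, 5, 11, 5]
Waiting times:
  Job 1: wait = 0
  Job 2: wait = 12
  Job 3: wait = 17
  Job 4: wait = 28
Sum of waiting times = 57
Average waiting time = 57/4 = 14.25

14.25


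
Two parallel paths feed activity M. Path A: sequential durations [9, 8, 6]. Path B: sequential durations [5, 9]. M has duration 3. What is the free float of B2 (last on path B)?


ES(B2) = sum of predecessors on chain B = 5
EF(B2) = ES + duration = 5 + 9 = 14
Successor of B2 is M. ES(M) = max(sum(A), sum(B)) = max(23, 14) = 23
Free float = ES(successor) - EF(current) = 23 - 14 = 9

9


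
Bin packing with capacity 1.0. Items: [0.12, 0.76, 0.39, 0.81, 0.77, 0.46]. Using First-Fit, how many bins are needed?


Place items sequentially using First-Fit:
  Item 0.12 -> new Bin 1
  Item 0.76 -> Bin 1 (now 0.88)
  Item 0.39 -> new Bin 2
  Item 0.81 -> new Bin 3
  Item 0.77 -> new Bin 4
  Item 0.46 -> Bin 2 (now 0.85)
Total bins used = 4

4


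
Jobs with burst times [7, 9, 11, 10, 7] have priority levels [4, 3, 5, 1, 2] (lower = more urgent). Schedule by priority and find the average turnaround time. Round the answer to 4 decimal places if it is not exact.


Sort by priority (ascending = highest first):
Order: [(1, 10), (2, 7), (3, 9), (4, 7), (5, 11)]
Completion times:
  Priority 1, burst=10, C=10
  Priority 2, burst=7, C=17
  Priority 3, burst=9, C=26
  Priority 4, burst=7, C=33
  Priority 5, burst=11, C=44
Average turnaround = 130/5 = 26.0

26.0


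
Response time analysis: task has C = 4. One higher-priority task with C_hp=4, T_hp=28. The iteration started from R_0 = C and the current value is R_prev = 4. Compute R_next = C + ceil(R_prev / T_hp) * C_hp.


R_next = C + ceil(R_prev / T_hp) * C_hp
ceil(4 / 28) = ceil(0.1429) = 1
Interference = 1 * 4 = 4
R_next = 4 + 4 = 8

8


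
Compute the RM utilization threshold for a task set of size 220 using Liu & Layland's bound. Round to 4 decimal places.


Compute 2^(1/220) = 1.0031556376
Subtract 1: 1.0031556376 - 1 = 0.0031556376
Multiply by n: 220 * 0.0031556376 = 0.6942402720
Round to 4 dp: 0.6942

0.6942


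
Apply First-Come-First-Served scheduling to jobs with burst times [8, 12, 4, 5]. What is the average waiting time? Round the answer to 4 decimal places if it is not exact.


FCFS order (as given): [8, 12, 4, 5]
Waiting times:
  Job 1: wait = 0
  Job 2: wait = 8
  Job 3: wait = 20
  Job 4: wait = 24
Sum of waiting times = 52
Average waiting time = 52/4 = 13.0

13.0


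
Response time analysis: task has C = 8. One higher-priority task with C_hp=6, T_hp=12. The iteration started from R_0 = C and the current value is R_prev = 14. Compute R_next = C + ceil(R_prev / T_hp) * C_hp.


R_next = C + ceil(R_prev / T_hp) * C_hp
ceil(14 / 12) = ceil(1.1667) = 2
Interference = 2 * 6 = 12
R_next = 8 + 12 = 20

20


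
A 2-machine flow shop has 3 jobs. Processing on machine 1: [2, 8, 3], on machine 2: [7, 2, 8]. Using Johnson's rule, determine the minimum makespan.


Apply Johnson's rule:
  Group 1 (a <= b): [(1, 2, 7), (3, 3, 8)]
  Group 2 (a > b): [(2, 8, 2)]
Optimal job order: [1, 3, 2]
Schedule:
  Job 1: M1 done at 2, M2 done at 9
  Job 3: M1 done at 5, M2 done at 17
  Job 2: M1 done at 13, M2 done at 19
Makespan = 19

19


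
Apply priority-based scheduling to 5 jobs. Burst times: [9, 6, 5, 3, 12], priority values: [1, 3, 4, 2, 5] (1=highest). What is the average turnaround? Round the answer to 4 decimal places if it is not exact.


Sort by priority (ascending = highest first):
Order: [(1, 9), (2, 3), (3, 6), (4, 5), (5, 12)]
Completion times:
  Priority 1, burst=9, C=9
  Priority 2, burst=3, C=12
  Priority 3, burst=6, C=18
  Priority 4, burst=5, C=23
  Priority 5, burst=12, C=35
Average turnaround = 97/5 = 19.4

19.4


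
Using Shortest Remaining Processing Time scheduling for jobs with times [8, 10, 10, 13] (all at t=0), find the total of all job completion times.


Since all jobs arrive at t=0, SRPT equals SPT ordering.
SPT order: [8, 10, 10, 13]
Completion times:
  Job 1: p=8, C=8
  Job 2: p=10, C=18
  Job 3: p=10, C=28
  Job 4: p=13, C=41
Total completion time = 8 + 18 + 28 + 41 = 95

95


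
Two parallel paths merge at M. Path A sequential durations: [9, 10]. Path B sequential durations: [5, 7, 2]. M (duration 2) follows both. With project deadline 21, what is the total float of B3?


Forward pass: ES(B3) = sum of predecessors on chain B = 12
EF = ES + duration = 12 + 2 = 14
Backward pass: LF(M) = deadline = 21; LS(M) = 21 - 2 = 19
LF(B3) = LS(M) - sum(successors on chain B) = 19 - 0 = 19
LS = LF - duration = 19 - 2 = 17
Total float = LS - ES = 17 - 12 = 5

5


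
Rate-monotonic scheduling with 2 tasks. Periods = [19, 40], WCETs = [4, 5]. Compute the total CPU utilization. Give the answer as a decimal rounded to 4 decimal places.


Compute individual utilizations (exact fractions):
  Task 1: C/T = 4/19 (approx. 0.2105)
  Task 2: C/T = 5/40 = 1/8 (approx. 0.125)
Total utilization U = 4/19 + 1/8 = 51/152
Rounded to 4 decimal places: U = 0.3355
RM (Liu & Layland) bound for 2 tasks = 0.828427; compare with U = 51/152 (approx. 0.335526)
U <= bound, so schedulable by RM sufficient condition.

0.3355


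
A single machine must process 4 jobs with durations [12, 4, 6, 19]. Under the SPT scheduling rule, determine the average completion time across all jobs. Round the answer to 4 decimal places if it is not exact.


Sort jobs by processing time (SPT order): [4, 6, 12, 19]
Compute completion times sequentially:
  Job 1: processing = 4, completes at 4
  Job 2: processing = 6, completes at 10
  Job 3: processing = 12, completes at 22
  Job 4: processing = 19, completes at 41
Sum of completion times = 77
Average completion time = 77/4 = 19.25

19.25


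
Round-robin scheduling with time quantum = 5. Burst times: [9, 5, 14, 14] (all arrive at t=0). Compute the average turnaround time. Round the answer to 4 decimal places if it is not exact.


Time quantum = 5
Execution trace:
  J1 runs 5 units, time = 5
  J2 runs 5 units, time = 10
  J3 runs 5 units, time = 15
  J4 runs 5 units, time = 20
  J1 runs 4 units, time = 24
  J3 runs 5 units, time = 29
  J4 runs 5 units, time = 34
  J3 runs 4 units, time = 38
  J4 runs 4 units, time = 42
Finish times: [24, 10, 38, 42]
Average turnaround = 114/4 = 28.5

28.5


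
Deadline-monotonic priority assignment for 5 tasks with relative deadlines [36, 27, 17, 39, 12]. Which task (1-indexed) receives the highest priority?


Sort tasks by relative deadline (ascending):
  Task 5: deadline = 12
  Task 3: deadline = 17
  Task 2: deadline = 27
  Task 1: deadline = 36
  Task 4: deadline = 39
Priority order (highest first): [5, 3, 2, 1, 4]
Highest priority task = 5

5


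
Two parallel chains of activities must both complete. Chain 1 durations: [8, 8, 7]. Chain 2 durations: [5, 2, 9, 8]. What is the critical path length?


Path A total = 8 + 8 + 7 = 23
Path B total = 5 + 2 + 9 + 8 = 24
Critical path = longest path = max(23, 24) = 24

24


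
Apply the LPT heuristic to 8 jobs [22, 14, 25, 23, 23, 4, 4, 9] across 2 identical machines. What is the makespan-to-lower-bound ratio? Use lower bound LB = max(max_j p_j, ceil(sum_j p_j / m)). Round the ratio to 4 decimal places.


LPT order: [25, 23, 23, 22, 14, 9, 4, 4]
Machine loads after assignment: [64, 60]
LPT makespan = 64
Lower bound = max(max_job, ceil(total/2)) = max(25, 62) = 62
Ratio = 64 / 62 = 1.0323

1.0323


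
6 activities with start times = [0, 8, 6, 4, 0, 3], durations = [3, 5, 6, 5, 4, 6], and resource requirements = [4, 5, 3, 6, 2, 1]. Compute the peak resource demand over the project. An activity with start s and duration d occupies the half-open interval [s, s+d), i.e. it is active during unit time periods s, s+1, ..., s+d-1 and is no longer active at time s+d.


Each activity i is active on [start_i, start_i + duration_i).
Compute total resource usage per time slot:
  t=0: active resources = [4, 2], total = 6
  t=1: active resources = [4, 2], total = 6
  t=2: active resources = [4, 2], total = 6
  t=3: active resources = [2, 1], total = 3
  t=4: active resources = [6, 1], total = 7
  t=5: active resources = [6, 1], total = 7
  t=6: active resources = [3, 6, 1], total = 10
  t=7: active resources = [3, 6, 1], total = 10
  t=8: active resources = [5, 3, 6, 1], total = 15
  t=9: active resources = [5, 3], total = 8
  t=10: active resources = [5, 3], total = 8
  t=11: active resources = [5, 3], total = 8
  t=12: active resources = [5], total = 5
Peak resource demand = 15

15
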